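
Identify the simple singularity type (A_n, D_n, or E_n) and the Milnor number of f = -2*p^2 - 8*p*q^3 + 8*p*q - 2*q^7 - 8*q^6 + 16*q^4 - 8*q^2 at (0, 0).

Type A_{6}, Milnor number mu = 6.

The Hessian of f at 0 has rank 1. Corank 1: A-series; mu = 6 gives A_6.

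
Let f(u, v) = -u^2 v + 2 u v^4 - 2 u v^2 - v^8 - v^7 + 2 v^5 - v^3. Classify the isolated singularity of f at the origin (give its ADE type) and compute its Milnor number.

Type D_{9}, Milnor number mu = 9.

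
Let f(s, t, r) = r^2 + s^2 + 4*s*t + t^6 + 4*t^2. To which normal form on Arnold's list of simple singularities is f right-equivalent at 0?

The Hessian of f at 0 has rank 2. Corank 1: A-series; mu = 5 gives A_5.

A_5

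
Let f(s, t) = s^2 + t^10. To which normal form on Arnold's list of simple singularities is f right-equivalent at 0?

A9

The Hessian of f at 0 is [[2, 0], [0, 0]] with rank 1, so corank 1. A Groebner basis of the Jacobian ideal J(f) in C{s,t} is {t^9, s}; counting standard monomials gives mu = 9. Corank 1: A-series; mu = 9 gives A_9.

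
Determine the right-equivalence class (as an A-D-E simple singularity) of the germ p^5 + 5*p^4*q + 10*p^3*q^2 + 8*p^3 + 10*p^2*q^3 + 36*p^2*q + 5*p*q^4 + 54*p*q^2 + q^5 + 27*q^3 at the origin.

E_8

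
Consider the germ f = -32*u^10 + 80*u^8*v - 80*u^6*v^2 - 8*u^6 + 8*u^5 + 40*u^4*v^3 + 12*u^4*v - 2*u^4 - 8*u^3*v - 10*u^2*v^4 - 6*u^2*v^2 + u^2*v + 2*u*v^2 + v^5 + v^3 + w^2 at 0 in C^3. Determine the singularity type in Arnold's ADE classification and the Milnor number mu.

Type D6, Milnor number mu = 6.

The Hessian of f at 0 has rank 1. Corank 2; j^3 = v*(u + v)^2 has shape L^2 M (L != M), so D-series; mu = 6 gives D_6.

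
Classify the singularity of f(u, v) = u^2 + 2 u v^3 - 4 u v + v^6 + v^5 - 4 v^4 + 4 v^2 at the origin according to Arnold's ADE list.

A4

The Hessian of f at 0 is [[2, -4], [-4, 8]] with rank 1, so corank 1. A Groebner basis of the Jacobian ideal J(f) in C{u,v} is {u + v^3 - 2*v, u^2 - 4*v^2, u*v - 2*v^2}; counting standard monomials gives mu = 4. Corank 1: A-series; mu = 4 gives A_4.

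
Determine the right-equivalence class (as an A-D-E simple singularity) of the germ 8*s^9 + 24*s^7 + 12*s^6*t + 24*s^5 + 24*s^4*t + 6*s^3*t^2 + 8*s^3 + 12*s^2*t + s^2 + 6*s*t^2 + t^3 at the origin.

The Hessian of f at 0 has rank 1. Corank 1: A-series; mu = 2 gives A_2.

A2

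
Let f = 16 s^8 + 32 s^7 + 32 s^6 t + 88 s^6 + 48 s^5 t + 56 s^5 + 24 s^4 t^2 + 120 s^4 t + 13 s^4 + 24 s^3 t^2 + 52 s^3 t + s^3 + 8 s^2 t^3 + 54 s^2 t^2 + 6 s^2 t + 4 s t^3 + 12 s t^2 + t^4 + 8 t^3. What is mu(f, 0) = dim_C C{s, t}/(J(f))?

6

The Hessian of f at 0 is [[0, 0], [0, 0]] with rank 0, so corank 2. A Groebner basis of the Jacobian ideal J(f) in C{s,t} is {s^3 - 3*s^2/8 - 3*s*t/2 - 3*t^2/2, s^2*t + s^2/4 + s*t + t^2, -5*s^2/32 + s*t^2 - 5*s*t/8 - 5*t^2/8, 3*s^2/32 + 3*s*t/8 + t^3 + 3*t^2/8}; counting standard monomials gives mu = 6. Corank 2; j^3 = (s + 2*t)^3 is a perfect cube, so E-series; the 4-jet and mu = 6 give E_6.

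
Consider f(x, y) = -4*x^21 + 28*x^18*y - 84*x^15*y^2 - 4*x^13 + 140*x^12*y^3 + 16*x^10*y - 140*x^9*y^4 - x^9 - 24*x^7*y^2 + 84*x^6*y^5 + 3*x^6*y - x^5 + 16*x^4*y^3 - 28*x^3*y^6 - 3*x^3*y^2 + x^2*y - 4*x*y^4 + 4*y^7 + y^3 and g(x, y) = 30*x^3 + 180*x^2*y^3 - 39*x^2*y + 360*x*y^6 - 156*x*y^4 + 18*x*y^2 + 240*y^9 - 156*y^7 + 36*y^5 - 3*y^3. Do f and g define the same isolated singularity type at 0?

Yes.

The Hessian of f at 0 is [[0, 0], [0, 0]] with rank 0, so corank 2. A Groebner basis of the Jacobian ideal J(f) in C{x,y} is {y^3, x^2 + 3*y^2, x*y}; counting standard monomials gives mu = 4. Corank 2; j^3 = y*(x^2 + y^2) splits into three distinct lines over C (the quadratic factor has nonzero discriminant), so D_4. The Hessian of g at 0 is [[0, 0], [0, 0]] with rank 0, so corank 2. A Groebner basis of the Jacobian ideal J(g) in C{x,y} is {y^3, x^2 - 3*y^2/11, x*y - 6*y^2/11}; counting standard monomials gives mu = 4. Corank 2; j^3 = 3*(2*x - y)*(5*x^2 - 4*x*y + y^2) splits into three distinct lines over C (the quadratic factor has nonzero discriminant), so D_4. Both have type D_4, hence right-equivalent.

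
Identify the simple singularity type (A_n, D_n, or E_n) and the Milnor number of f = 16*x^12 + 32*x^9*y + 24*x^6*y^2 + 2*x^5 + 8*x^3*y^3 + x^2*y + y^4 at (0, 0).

The Hessian of f at 0 is [[0, 0], [0, 0]] with rank 0, so corank 2. A Groebner basis of the Jacobian ideal J(f) in C{x,y} is {x^3, x^2/4 + y^3, x*y}; counting standard monomials gives mu = 5. Corank 2; j^3 = x^2*y has shape L^2 M (L != M), so D-series; mu = 5 gives D_5.

Type D_{5}, Milnor number mu = 5.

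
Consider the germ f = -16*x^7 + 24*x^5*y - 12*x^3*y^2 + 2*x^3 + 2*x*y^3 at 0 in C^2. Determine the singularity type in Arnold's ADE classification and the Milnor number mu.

The Hessian of f at 0 has rank 0. Corank 2; j^3 = 2*x^3 is a perfect cube, so E-series; the 4-jet and mu = 7 give E_7.

Type E_{7}, Milnor number mu = 7.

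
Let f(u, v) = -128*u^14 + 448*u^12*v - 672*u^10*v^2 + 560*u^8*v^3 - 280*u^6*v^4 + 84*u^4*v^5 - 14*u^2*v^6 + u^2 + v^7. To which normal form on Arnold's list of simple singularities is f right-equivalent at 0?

A6

The Hessian of f at 0 has rank 1. Corank 1: A-series; mu = 6 gives A_6.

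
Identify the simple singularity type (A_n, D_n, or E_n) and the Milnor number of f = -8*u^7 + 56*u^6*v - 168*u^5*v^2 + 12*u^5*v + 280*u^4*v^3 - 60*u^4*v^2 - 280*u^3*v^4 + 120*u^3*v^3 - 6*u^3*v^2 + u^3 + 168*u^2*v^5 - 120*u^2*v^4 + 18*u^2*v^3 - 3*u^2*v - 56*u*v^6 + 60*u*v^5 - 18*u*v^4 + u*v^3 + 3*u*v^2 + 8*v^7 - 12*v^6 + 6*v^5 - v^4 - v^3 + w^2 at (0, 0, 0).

Type E7, Milnor number mu = 7.

The Hessian of f at 0 is [[0, 0, 0], [0, 0, 0], [0, 0, 2]] with rank 1, so corank 2. A Groebner basis of the Jacobian ideal J(f) in C{u,v,w} is {u^3 - 3*u^2*v - 6*u^2 + 12*u*v - 6*v^2, 3*u^2 + u*v^2 - 6*u*v + 3*v^2, 3*u^2 - 6*u*v + v^3 + 3*v^2, w}; counting standard monomials gives mu = 7. Corank 2; j^3 = (u - v)^3 is a perfect cube, so E-series; the 4-jet and mu = 7 give E_7.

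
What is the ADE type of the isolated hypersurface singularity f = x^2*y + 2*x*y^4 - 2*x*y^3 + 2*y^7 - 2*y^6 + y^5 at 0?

D8

The Hessian of f at 0 has rank 0. Corank 2; j^3 = x^2*y has shape L^2 M (L != M), so D-series; mu = 8 gives D_8.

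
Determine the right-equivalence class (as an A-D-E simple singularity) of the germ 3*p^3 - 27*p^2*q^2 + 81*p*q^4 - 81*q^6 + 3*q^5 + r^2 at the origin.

The Hessian of f at 0 has rank 1. Corank 2; j^3 = 3*p^3 is a perfect cube, so E-series; the 5-jet and mu = 8 give E_8.

E_{8}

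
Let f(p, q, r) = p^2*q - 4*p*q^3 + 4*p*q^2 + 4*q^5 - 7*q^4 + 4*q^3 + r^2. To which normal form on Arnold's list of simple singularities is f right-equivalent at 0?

The Hessian of f at 0 has rank 1. Corank 2; j^3 = q*(p + 2*q)^2 has shape L^2 M (L != M), so D-series; mu = 5 gives D_5.

D_5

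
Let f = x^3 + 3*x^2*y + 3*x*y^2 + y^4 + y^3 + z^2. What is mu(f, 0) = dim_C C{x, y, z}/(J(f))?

6

The Hessian of f at 0 has rank 1. Corank 2; j^3 = (x + y)^3 is a perfect cube, so E-series; the 4-jet and mu = 6 give E_6.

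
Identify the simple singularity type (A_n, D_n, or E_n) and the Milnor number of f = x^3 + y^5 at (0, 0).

The Hessian of f at 0 is [[0, 0], [0, 0]] with rank 0, so corank 2. A Groebner basis of the Jacobian ideal J(f) in C{x,y} is {y^4, x^2}; counting standard monomials gives mu = 8. Corank 2; j^3 = x^3 is a perfect cube, so E-series; the 5-jet and mu = 8 give E_8.

Type E8, Milnor number mu = 8.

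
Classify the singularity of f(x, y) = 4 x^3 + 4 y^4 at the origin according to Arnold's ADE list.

The Hessian of f at 0 has rank 0. Corank 2; j^3 = 4*x^3 is a perfect cube, so E-series; the 4-jet and mu = 6 give E_6.

E6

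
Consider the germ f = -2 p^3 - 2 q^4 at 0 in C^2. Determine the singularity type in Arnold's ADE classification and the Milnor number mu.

Type E_{6}, Milnor number mu = 6.

The Hessian of f at 0 is [[0, 0], [0, 0]] with rank 0, so corank 2. A Groebner basis of the Jacobian ideal J(f) in C{p,q} is {q^3, p^2}; counting standard monomials gives mu = 6. Corank 2; j^3 = -2*p^3 is a perfect cube, so E-series; the 4-jet and mu = 6 give E_6.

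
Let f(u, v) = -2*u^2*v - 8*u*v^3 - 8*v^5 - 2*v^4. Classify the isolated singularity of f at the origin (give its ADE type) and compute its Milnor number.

The Hessian of f at 0 is [[0, 0], [0, 0]] with rank 0, so corank 2. A Groebner basis of the Jacobian ideal J(f) in C{u,v} is {u*v^2, u*v/2 + v^3, u^2 - 2*u*v}; counting standard monomials gives mu = 5. Corank 2; j^3 = -2*u^2*v has shape L^2 M (L != M), so D-series; mu = 5 gives D_5.

Type D_5, Milnor number mu = 5.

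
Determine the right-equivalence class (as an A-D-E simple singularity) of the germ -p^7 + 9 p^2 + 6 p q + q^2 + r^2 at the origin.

A6

The Hessian of f at 0 is [[18, 6, 0], [6, 2, 0], [0, 0, 2]] with rank 2, so corank 1. A Groebner basis of the Jacobian ideal J(f) in C{p,q,r} is {q^6, p + q/3, r}; counting standard monomials gives mu = 6. Corank 1: A-series; mu = 6 gives A_6.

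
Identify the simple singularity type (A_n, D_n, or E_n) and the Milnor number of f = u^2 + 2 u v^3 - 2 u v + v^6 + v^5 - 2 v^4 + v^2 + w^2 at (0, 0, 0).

The Hessian of f at 0 has rank 2. Corank 1: A-series; mu = 4 gives A_4.

Type A_4, Milnor number mu = 4.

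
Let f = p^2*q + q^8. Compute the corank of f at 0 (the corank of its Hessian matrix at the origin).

The Hessian at 0 is [[0, 0], [0, 0]] of rank 0; hence corank 2.

2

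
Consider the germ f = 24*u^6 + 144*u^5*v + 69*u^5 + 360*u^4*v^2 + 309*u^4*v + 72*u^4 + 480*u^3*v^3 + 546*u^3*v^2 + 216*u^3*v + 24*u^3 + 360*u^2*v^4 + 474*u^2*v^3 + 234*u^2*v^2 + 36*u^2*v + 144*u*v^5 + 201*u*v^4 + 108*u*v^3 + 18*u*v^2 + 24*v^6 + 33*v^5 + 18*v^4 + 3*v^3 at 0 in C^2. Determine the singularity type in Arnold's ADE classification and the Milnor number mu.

Type E8, Milnor number mu = 8.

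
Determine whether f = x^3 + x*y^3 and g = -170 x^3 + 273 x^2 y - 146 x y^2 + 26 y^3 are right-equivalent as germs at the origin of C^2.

No.

The Hessian of f at 0 has rank 0. Corank 2; j^3 = x^3 is a perfect cube, so E-series; the 4-jet and mu = 7 give E_7. The Hessian of g at 0 has rank 0. Corank 2; j^3 = -(2*x - y)*(85*x^2 - 94*x*y + 26*y^2) splits into three distinct lines over C (the quadratic factor has nonzero discriminant), so D_4. f is E_7 but g is D_4, hence not right-equivalent.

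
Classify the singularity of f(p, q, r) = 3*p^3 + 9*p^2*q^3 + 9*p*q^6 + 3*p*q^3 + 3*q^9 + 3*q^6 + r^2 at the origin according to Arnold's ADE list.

E_7

The Hessian of f at 0 is [[0, 0, 0], [0, 0, 0], [0, 0, 2]] with rank 1, so corank 2. A Groebner basis of the Jacobian ideal J(f) in C{p,q,r} is {p^3, p*q^2, 3*p^2 + q^3, r}; counting standard monomials gives mu = 7. Corank 2; j^3 = 3*p^3 is a perfect cube, so E-series; the 4-jet and mu = 7 give E_7.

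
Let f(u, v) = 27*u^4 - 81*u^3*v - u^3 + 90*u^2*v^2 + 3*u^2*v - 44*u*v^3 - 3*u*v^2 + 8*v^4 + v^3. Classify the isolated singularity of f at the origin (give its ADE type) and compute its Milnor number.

Type E7, Milnor number mu = 7.

The Hessian of f at 0 is [[0, 0], [0, 0]] with rank 0, so corank 2. A Groebner basis of the Jacobian ideal J(f) in C{u,v} is {u^2/3 - 2*u*v/3 + v^4 - v^3/9 + v^2/3, u^3 - 5*u^2/3 + 10*u*v/3 - 4*v^3/9 - 5*v^2/3, u^2*v - 11*u^2/9 + 22*u*v/9 - 16*v^3/27 - 11*v^2/9, -2*u^2/3 + u*v^2 + 4*u*v/3 - 7*v^3/9 - 2*v^2/3}; counting standard monomials gives mu = 7. Corank 2; j^3 = -(u - v)^3 is a perfect cube, so E-series; the 4-jet and mu = 7 give E_7.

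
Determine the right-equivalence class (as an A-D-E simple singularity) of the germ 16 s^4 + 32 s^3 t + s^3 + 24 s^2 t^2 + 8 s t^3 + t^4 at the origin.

The Hessian of f at 0 is [[0, 0], [0, 0]] with rank 0, so corank 2. A Groebner basis of the Jacobian ideal J(f) in C{s,t} is {t^4, s*t^2 + t^3/6, s^2}; counting standard monomials gives mu = 6. Corank 2; j^3 = s^3 is a perfect cube, so E-series; the 4-jet and mu = 6 give E_6.

E6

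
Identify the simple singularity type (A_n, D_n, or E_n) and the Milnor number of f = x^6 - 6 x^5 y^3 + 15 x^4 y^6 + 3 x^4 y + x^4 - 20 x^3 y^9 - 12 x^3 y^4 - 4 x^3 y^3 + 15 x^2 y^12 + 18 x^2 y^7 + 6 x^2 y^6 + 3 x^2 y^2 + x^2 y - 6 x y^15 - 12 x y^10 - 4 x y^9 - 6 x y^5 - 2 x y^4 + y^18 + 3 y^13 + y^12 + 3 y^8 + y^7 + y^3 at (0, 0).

The Hessian of f at 0 is [[0, 0], [0, 0]] with rank 0, so corank 2. A Groebner basis of the Jacobian ideal J(f) in C{x,y} is {y^3, x^2 + 3*y^2, x*y}; counting standard monomials gives mu = 4. Corank 2; j^3 = y*(x^2 + y^2) splits into three distinct lines over C (the quadratic factor has nonzero discriminant), so D_4.

Type D4, Milnor number mu = 4.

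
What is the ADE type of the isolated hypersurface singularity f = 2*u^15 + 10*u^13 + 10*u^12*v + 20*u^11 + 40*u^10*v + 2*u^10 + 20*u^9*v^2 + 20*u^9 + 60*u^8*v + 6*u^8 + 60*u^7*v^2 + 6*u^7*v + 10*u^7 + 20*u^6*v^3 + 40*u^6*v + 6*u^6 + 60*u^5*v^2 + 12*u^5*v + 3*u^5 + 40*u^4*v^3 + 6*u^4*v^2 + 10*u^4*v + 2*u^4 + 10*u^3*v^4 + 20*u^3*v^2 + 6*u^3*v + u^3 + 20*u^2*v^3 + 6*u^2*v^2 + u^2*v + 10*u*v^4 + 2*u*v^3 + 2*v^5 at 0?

D_6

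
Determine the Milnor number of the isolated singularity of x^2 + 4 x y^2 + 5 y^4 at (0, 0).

The Hessian of f at 0 is [[2, 0], [0, 0]] with rank 1, so corank 1. A Groebner basis of the Jacobian ideal J(f) in C{x,y} is {x^2, x*y, x/2 + y^2}; counting standard monomials gives mu = 3. Corank 1: A-series; mu = 3 gives A_3.

3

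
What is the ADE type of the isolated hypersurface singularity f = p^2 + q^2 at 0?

A_{1}

The Hessian of f at 0 is [[2, 0], [0, 2]] with rank 2, so corank 0. A Groebner basis of the Jacobian ideal J(f) in C{p,q} is {p, q}; counting standard monomials gives mu = 1. Corank 0: nondegenerate Morse point, so A_1.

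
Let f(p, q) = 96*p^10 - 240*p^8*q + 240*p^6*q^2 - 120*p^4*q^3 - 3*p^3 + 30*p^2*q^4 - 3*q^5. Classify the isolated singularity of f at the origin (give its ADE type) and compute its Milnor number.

The Hessian of f at 0 has rank 0. Corank 2; j^3 = -3*p^3 is a perfect cube, so E-series; the 5-jet and mu = 8 give E_8.

Type E_8, Milnor number mu = 8.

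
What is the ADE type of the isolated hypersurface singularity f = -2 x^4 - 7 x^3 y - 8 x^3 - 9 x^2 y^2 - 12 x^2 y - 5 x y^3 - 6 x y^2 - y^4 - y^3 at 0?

The Hessian of f at 0 is [[0, 0], [0, 0]] with rank 0, so corank 2. A Groebner basis of the Jacobian ideal J(f) in C{x,y} is {768*x^2 + 768*x*y + y^4 + 8*y^3 + 192*y^2, x^3 + 36*x^2 + 36*x*y + y^3/2 + 9*y^2, x^2*y - 40*x^2 - 40*x*y - 2*y^3/3 - 10*y^2, 32*x^2 + x*y^2 + 32*x*y + 5*y^3/6 + 8*y^2}; counting standard monomials gives mu = 7. Corank 2; j^3 = -(2*x + y)^3 is a perfect cube, so E-series; the 4-jet and mu = 7 give E_7.

E7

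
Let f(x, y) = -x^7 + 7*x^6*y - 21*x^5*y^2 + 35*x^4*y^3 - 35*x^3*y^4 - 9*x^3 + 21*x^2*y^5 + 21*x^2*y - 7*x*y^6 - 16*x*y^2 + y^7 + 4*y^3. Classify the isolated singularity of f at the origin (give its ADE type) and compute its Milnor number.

Type D_8, Milnor number mu = 8.

The Hessian of f at 0 has rank 0. Corank 2; j^3 = -(x - y)*(3*x - 2*y)^2 has shape L^2 M (L != M), so D-series; mu = 8 gives D_8.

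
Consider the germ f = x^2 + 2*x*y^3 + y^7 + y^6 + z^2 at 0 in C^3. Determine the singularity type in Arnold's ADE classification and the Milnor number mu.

Type A6, Milnor number mu = 6.

The Hessian of f at 0 is [[2, 0, 0], [0, 0, 0], [0, 0, 2]] with rank 2, so corank 1. A Groebner basis of the Jacobian ideal J(f) in C{x,y,z} is {x + y^3, x^2, z}; counting standard monomials gives mu = 6. Corank 1: A-series; mu = 6 gives A_6.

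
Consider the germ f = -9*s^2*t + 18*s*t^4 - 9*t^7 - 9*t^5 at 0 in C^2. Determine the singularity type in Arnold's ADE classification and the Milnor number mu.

Type D6, Milnor number mu = 6.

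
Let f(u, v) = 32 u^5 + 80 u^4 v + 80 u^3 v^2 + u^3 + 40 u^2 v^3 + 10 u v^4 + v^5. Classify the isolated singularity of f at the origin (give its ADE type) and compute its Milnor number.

Type E_{8}, Milnor number mu = 8.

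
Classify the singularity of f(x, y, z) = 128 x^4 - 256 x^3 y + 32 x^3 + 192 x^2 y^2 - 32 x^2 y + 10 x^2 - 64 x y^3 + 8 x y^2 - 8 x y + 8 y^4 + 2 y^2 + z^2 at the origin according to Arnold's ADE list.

A_{1}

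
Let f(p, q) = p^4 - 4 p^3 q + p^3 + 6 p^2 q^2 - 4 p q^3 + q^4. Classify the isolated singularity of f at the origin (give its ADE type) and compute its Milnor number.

The Hessian of f at 0 is [[0, 0], [0, 0]] with rank 0, so corank 2. A Groebner basis of the Jacobian ideal J(f) in C{p,q} is {q^4, p*q^2 - q^3/3, p^2}; counting standard monomials gives mu = 6. Corank 2; j^3 = p^3 is a perfect cube, so E-series; the 4-jet and mu = 6 give E_6.

Type E_6, Milnor number mu = 6.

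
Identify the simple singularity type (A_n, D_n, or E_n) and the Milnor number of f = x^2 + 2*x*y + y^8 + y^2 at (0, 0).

Type A_7, Milnor number mu = 7.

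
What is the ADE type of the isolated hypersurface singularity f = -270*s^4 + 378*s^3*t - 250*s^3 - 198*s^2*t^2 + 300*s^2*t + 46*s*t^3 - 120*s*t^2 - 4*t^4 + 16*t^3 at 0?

The Hessian of f at 0 is [[0, 0], [0, 0]] with rank 0, so corank 2. A Groebner basis of the Jacobian ideal J(f) in C{s,t} is {390625*s^2/3 - 312500*s*t/3 + t^4 + 125*t^3/9 + 62500*t^2/3, s^3 + 550*s^2/3 - 440*s*t/3 - 2*t^3/45 + 88*t^2/3, s^2*t + 2875*s^2/9 - 2300*s*t/9 - 17*t^3/135 + 460*t^2/9, 1250*s^2/3 + s*t^2 - 1000*s*t/3 - 16*t^3/45 + 200*t^2/3}; counting standard monomials gives mu = 7. Corank 2; j^3 = -2*(5*s - 2*t)^3 is a perfect cube, so E-series; the 4-jet and mu = 7 give E_7.

E7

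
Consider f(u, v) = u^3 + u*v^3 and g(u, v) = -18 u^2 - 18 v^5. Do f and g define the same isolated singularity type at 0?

No.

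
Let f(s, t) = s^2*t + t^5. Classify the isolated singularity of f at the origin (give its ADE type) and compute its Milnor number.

Type D_6, Milnor number mu = 6.

The Hessian of f at 0 is [[0, 0], [0, 0]] with rank 0, so corank 2. A Groebner basis of the Jacobian ideal J(f) in C{s,t} is {s^2/5 + t^4, s^3, s*t}; counting standard monomials gives mu = 6. Corank 2; j^3 = s^2*t has shape L^2 M (L != M), so D-series; mu = 6 gives D_6.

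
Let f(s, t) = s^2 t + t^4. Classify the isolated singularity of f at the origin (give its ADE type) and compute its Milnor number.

Type D_5, Milnor number mu = 5.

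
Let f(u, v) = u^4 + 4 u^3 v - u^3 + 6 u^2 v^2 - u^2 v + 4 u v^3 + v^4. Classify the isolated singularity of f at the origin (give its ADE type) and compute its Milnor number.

Type D_5, Milnor number mu = 5.

The Hessian of f at 0 has rank 0. Corank 2; j^3 = -u^2*(u + v) has shape L^2 M (L != M), so D-series; mu = 5 gives D_5.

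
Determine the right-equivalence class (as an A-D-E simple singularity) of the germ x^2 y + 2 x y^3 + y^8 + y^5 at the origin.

The Hessian of f at 0 is [[0, 0], [0, 0]] with rank 0, so corank 2. A Groebner basis of the Jacobian ideal J(f) in C{x,y} is {x^4, x^3*y - x^2/8 - x*y^2/8, x^3 + x^2*y^2, x*y + y^3}; counting standard monomials gives mu = 9. Corank 2; j^3 = x^2*y has shape L^2 M (L != M), so D-series; mu = 9 gives D_9.

D_9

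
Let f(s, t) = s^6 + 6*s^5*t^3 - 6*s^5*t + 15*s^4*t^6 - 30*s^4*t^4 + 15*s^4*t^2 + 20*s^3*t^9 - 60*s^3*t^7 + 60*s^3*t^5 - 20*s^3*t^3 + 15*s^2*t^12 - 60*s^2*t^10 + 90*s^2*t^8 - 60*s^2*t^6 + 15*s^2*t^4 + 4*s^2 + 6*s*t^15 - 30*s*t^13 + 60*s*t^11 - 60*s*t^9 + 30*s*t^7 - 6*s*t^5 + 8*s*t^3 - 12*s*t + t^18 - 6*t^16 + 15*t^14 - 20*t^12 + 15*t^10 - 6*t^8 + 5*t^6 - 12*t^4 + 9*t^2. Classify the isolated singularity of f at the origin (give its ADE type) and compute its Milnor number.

Type A_5, Milnor number mu = 5.

The Hessian of f at 0 has rank 1. Corank 1: A-series; mu = 5 gives A_5.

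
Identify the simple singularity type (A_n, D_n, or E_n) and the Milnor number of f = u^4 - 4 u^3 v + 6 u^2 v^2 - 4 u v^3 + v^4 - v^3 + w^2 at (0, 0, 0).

Type E_6, Milnor number mu = 6.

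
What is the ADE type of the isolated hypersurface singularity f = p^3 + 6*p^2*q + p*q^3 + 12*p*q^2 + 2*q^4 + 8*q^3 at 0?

The Hessian of f at 0 has rank 0. Corank 2; j^3 = (p + 2*q)^3 is a perfect cube, so E-series; the 4-jet and mu = 7 give E_7.

E_{7}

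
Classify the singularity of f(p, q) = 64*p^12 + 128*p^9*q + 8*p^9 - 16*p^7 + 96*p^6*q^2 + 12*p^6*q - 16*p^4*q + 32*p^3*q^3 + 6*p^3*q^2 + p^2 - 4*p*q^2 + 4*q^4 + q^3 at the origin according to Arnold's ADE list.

A_{2}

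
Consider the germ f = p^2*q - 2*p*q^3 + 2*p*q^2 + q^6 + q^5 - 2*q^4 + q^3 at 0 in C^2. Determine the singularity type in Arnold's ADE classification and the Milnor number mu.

The Hessian of f at 0 has rank 0. Corank 2; j^3 = q*(p + q)^2 has shape L^2 M (L != M), so D-series; mu = 7 gives D_7.

Type D_{7}, Milnor number mu = 7.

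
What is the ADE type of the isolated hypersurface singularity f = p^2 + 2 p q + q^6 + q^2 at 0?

A5

The Hessian of f at 0 has rank 1. Corank 1: A-series; mu = 5 gives A_5.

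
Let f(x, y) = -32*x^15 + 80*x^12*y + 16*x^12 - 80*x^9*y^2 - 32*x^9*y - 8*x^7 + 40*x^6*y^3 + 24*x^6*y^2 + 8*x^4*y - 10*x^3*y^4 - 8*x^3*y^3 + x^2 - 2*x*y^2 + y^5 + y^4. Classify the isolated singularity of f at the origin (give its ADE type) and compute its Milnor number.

Type A4, Milnor number mu = 4.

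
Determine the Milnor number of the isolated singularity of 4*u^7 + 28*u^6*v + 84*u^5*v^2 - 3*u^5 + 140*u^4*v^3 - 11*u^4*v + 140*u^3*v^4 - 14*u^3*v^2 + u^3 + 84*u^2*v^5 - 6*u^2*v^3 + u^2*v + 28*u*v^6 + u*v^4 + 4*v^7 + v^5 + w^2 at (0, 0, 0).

6

The Hessian of f at 0 has rank 1. Corank 2; j^3 = u^2*(u + v) has shape L^2 M (L != M), so D-series; mu = 6 gives D_6.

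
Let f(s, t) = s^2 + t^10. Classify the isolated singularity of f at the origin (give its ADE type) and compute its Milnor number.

Type A_{9}, Milnor number mu = 9.

The Hessian of f at 0 has rank 1. Corank 1: A-series; mu = 9 gives A_9.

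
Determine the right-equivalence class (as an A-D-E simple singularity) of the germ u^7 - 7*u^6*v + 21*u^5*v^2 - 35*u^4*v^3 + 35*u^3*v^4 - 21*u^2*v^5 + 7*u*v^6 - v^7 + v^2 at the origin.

The Hessian of f at 0 has rank 1. Corank 1: A-series; mu = 6 gives A_6.

A_6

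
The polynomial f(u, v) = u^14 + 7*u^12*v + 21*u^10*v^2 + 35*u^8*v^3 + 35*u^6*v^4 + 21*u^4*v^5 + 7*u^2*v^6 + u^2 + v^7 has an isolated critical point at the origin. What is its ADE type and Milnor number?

The Hessian of f at 0 is [[2, 0], [0, 0]] with rank 1, so corank 1. A Groebner basis of the Jacobian ideal J(f) in C{u,v} is {v^6, u}; counting standard monomials gives mu = 6. Corank 1: A-series; mu = 6 gives A_6.

Type A_{6}, Milnor number mu = 6.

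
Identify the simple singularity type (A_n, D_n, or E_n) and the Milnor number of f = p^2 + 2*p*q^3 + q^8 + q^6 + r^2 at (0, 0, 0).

Type A_{7}, Milnor number mu = 7.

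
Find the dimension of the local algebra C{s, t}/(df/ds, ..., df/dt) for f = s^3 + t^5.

8

The Hessian of f at 0 has rank 0. Corank 2; j^3 = s^3 is a perfect cube, so E-series; the 5-jet and mu = 8 give E_8.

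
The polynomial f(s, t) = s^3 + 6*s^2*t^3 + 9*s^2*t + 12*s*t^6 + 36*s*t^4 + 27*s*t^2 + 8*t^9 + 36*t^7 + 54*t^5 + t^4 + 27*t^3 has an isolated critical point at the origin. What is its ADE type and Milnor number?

The Hessian of f at 0 has rank 0. Corank 2; j^3 = (s + 3*t)^3 is a perfect cube, so E-series; the 4-jet and mu = 6 give E_6.

Type E_6, Milnor number mu = 6.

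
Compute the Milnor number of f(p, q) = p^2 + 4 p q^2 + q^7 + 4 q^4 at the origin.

6

The Hessian of f at 0 has rank 1. Corank 1: A-series; mu = 6 gives A_6.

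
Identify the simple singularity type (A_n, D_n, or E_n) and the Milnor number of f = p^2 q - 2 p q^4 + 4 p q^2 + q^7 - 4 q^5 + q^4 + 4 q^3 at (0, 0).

Type D_5, Milnor number mu = 5.

The Hessian of f at 0 has rank 0. Corank 2; j^3 = q*(p + 2*q)^2 has shape L^2 M (L != M), so D-series; mu = 5 gives D_5.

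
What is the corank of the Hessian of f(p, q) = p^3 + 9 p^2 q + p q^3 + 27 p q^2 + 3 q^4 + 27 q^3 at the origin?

2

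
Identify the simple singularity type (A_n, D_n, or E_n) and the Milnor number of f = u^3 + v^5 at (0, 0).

Type E_8, Milnor number mu = 8.

The Hessian of f at 0 has rank 0. Corank 2; j^3 = u^3 is a perfect cube, so E-series; the 5-jet and mu = 8 give E_8.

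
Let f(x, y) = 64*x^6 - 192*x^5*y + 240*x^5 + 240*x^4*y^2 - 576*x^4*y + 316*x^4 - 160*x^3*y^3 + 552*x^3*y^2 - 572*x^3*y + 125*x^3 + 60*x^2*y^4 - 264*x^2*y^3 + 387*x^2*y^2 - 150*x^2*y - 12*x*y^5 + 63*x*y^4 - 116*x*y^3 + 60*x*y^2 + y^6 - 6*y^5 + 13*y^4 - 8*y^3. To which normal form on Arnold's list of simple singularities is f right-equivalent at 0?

The Hessian of f at 0 has rank 0. Corank 2; j^3 = (5*x - 2*y)^3 is a perfect cube, so E-series; the 4-jet and mu = 6 give E_6.

E_{6}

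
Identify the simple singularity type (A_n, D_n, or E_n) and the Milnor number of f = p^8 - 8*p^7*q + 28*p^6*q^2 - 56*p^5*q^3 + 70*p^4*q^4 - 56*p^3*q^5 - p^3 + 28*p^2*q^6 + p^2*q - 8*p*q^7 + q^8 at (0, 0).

Type D_9, Milnor number mu = 9.

The Hessian of f at 0 has rank 0. Corank 2; j^3 = -p^2*(p - q) has shape L^2 M (L != M), so D-series; mu = 9 gives D_9.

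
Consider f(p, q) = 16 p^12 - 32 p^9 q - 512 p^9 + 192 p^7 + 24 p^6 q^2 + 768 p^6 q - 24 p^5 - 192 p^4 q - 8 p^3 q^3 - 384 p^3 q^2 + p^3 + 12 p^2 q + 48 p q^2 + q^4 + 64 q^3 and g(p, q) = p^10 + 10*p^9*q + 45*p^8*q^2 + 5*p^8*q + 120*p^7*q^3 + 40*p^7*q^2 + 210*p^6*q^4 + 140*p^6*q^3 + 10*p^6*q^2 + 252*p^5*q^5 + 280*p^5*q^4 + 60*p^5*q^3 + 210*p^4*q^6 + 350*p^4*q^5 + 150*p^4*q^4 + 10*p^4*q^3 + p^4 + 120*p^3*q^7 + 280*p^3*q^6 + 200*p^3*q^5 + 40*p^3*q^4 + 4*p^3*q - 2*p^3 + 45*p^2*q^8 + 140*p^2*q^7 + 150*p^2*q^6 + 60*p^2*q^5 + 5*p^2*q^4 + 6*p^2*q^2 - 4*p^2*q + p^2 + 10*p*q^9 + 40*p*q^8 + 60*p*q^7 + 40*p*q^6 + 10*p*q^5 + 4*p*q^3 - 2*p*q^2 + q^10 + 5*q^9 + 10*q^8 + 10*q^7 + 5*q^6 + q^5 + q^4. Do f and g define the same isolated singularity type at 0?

No.

The Hessian of f at 0 has rank 0. Corank 2; j^3 = (p + 4*q)^3 is a perfect cube, so E-series; the 4-jet and mu = 6 give E_6. The Hessian of g at 0 has rank 1. Corank 1: A-series; mu = 4 gives A_4. f is E_6 but g is A_4, hence not right-equivalent.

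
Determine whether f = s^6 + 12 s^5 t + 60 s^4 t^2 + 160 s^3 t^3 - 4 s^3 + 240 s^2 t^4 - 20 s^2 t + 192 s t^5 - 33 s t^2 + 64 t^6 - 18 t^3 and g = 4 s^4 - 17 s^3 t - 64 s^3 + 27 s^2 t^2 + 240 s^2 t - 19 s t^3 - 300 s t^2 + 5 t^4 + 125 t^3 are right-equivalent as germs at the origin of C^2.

No.

The Hessian of f at 0 has rank 0. Corank 2; j^3 = -(s + 2*t)*(2*s + 3*t)^2 has shape L^2 M (L != M), so D-series; mu = 7 gives D_7. The Hessian of g at 0 has rank 0. Corank 2; j^3 = -(4*s - 5*t)^3 is a perfect cube, so E-series; the 4-jet and mu = 7 give E_7. f is D_7 but g is E_7, hence not right-equivalent.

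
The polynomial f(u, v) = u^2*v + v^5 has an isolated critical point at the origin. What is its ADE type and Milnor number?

The Hessian of f at 0 has rank 0. Corank 2; j^3 = u^2*v has shape L^2 M (L != M), so D-series; mu = 6 gives D_6.

Type D_6, Milnor number mu = 6.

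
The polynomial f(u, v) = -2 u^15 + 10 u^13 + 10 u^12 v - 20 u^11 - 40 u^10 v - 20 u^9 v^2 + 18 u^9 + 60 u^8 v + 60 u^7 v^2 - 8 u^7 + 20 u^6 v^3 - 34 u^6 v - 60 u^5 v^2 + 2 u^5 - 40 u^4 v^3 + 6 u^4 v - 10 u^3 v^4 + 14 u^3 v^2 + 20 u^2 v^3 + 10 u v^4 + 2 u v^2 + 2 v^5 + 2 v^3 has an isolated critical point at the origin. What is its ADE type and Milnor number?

Type D6, Milnor number mu = 6.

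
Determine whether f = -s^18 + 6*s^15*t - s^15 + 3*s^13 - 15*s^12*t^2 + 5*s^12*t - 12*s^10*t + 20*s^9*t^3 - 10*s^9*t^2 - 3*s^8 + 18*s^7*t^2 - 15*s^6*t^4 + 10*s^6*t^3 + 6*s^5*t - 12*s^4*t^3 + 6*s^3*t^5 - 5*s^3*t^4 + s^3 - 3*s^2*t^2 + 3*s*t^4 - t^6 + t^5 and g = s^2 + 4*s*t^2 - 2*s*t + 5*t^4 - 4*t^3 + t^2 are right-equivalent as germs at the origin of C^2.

No.

The Hessian of f at 0 is [[0, 0], [0, 0]] with rank 0, so corank 2. A Groebner basis of the Jacobian ideal J(f) in C{s,t} is {t^4, s^3, -s^2/2 + s*t^2}; counting standard monomials gives mu = 8. Corank 2; j^3 = s^3 is a perfect cube, so E-series; the 5-jet and mu = 8 give E_8. The Hessian of g at 0 is [[2, -2], [-2, 2]] with rank 1, so corank 1. A Groebner basis of the Jacobian ideal J(g) in C{s,t} is {s^2 + s/2 - t/2, s*t + s/2 - t/2, s/2 + t^2 - t/2}; counting standard monomials gives mu = 3. Corank 1: A-series; mu = 3 gives A_3. f is E_8 but g is A_3, hence not right-equivalent.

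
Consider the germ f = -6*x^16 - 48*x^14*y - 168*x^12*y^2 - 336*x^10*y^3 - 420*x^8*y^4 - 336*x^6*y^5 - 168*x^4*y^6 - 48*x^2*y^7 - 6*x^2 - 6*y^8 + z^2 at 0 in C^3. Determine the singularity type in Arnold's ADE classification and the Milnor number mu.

Type A7, Milnor number mu = 7.

The Hessian of f at 0 is [[-12, 0, 0], [0, 0, 0], [0, 0, 2]] with rank 2, so corank 1. A Groebner basis of the Jacobian ideal J(f) in C{x,y,z} is {y^7, x, z}; counting standard monomials gives mu = 7. Corank 1: A-series; mu = 7 gives A_7.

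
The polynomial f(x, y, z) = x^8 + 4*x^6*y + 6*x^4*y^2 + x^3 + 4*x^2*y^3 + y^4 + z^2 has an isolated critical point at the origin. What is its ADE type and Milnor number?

Type E6, Milnor number mu = 6.

The Hessian of f at 0 has rank 1. Corank 2; j^3 = x^3 is a perfect cube, so E-series; the 4-jet and mu = 6 give E_6.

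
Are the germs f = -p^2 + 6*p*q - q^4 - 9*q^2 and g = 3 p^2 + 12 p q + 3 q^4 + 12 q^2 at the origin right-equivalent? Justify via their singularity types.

The Hessian of f at 0 has rank 1. Corank 1: A-series; mu = 3 gives A_3. The Hessian of g at 0 has rank 1. Corank 1: A-series; mu = 3 gives A_3. Both have type A_3, hence right-equivalent.

Yes.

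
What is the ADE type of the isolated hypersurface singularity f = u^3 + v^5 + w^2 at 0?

The Hessian of f at 0 has rank 1. Corank 2; j^3 = u^3 is a perfect cube, so E-series; the 5-jet and mu = 8 give E_8.

E_{8}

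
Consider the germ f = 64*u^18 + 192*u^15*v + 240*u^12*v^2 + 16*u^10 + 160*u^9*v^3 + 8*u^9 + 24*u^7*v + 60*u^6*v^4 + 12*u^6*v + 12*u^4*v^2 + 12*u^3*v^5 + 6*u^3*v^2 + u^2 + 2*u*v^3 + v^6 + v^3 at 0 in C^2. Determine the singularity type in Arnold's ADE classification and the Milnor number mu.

Type A_{2}, Milnor number mu = 2.

The Hessian of f at 0 has rank 1. Corank 1: A-series; mu = 2 gives A_2.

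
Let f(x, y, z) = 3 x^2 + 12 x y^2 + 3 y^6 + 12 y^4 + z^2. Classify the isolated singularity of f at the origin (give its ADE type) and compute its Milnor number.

The Hessian of f at 0 has rank 2. Corank 1: A-series; mu = 5 gives A_5.

Type A5, Milnor number mu = 5.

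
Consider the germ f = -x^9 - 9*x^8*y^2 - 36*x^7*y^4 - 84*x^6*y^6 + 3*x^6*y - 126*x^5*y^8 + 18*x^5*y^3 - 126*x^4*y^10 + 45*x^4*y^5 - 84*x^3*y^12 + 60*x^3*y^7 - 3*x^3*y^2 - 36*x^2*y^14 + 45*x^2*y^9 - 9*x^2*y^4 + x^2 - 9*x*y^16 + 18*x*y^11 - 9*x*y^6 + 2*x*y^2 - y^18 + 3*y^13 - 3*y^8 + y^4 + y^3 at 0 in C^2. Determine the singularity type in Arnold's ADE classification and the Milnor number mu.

Type A_2, Milnor number mu = 2.

The Hessian of f at 0 has rank 1. Corank 1: A-series; mu = 2 gives A_2.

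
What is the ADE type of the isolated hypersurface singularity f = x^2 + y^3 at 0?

A2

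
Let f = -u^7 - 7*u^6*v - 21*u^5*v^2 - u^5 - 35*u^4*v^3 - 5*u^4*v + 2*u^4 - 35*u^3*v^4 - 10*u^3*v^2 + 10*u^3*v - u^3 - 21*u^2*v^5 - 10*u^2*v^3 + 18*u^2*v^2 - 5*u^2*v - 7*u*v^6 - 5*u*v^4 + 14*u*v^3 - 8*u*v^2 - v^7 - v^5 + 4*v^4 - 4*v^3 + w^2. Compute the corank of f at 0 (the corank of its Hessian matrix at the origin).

2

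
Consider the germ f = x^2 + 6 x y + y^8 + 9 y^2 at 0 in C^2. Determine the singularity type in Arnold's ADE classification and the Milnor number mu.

Type A7, Milnor number mu = 7.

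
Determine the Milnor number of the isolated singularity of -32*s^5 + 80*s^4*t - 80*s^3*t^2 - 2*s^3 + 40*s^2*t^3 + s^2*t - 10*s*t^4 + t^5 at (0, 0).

The Hessian of f at 0 has rank 0. Corank 2; j^3 = -s^2*(2*s - t) has shape L^2 M (L != M), so D-series; mu = 6 gives D_6.

6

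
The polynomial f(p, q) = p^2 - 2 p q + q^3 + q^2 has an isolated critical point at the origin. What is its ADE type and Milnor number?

Type A_{2}, Milnor number mu = 2.

The Hessian of f at 0 has rank 1. Corank 1: A-series; mu = 2 gives A_2.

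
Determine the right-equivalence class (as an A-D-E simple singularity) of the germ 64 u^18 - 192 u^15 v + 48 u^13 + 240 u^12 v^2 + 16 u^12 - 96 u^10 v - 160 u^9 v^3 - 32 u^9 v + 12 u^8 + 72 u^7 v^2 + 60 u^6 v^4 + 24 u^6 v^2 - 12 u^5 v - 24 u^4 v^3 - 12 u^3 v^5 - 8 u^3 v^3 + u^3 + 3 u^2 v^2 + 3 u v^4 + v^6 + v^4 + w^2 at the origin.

E_6

The Hessian of f at 0 has rank 1. Corank 2; j^3 = u^3 is a perfect cube, so E-series; the 4-jet and mu = 6 give E_6.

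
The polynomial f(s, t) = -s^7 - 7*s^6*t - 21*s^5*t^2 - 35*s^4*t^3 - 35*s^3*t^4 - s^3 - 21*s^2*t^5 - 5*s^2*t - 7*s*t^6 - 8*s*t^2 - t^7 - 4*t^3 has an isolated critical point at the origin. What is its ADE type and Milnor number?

The Hessian of f at 0 has rank 0. Corank 2; j^3 = -(s + t)*(s + 2*t)^2 has shape L^2 M (L != M), so D-series; mu = 8 gives D_8.

Type D8, Milnor number mu = 8.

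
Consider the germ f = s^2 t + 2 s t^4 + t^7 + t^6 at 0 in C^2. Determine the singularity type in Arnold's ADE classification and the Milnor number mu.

Type D7, Milnor number mu = 7.

The Hessian of f at 0 has rank 0. Corank 2; j^3 = s^2*t has shape L^2 M (L != M), so D-series; mu = 7 gives D_7.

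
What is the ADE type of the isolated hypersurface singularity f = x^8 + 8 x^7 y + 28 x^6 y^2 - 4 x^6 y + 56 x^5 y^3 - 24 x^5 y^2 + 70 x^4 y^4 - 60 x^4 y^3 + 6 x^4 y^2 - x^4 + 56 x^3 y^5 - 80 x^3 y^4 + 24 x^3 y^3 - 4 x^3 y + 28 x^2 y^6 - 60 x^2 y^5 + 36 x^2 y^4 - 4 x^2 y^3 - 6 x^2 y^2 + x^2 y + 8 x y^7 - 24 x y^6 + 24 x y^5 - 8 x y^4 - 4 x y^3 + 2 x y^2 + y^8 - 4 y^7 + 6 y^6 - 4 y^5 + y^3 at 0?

D_5

The Hessian of f at 0 has rank 0. Corank 2; j^3 = y*(x + y)^2 has shape L^2 M (L != M), so D-series; mu = 5 gives D_5.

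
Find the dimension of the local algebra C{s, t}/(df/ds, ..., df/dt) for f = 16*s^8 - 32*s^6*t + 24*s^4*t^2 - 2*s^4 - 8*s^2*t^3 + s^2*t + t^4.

5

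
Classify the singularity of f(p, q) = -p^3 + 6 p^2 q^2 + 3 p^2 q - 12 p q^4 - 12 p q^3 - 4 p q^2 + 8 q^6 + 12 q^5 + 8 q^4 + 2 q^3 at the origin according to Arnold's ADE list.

D_{4}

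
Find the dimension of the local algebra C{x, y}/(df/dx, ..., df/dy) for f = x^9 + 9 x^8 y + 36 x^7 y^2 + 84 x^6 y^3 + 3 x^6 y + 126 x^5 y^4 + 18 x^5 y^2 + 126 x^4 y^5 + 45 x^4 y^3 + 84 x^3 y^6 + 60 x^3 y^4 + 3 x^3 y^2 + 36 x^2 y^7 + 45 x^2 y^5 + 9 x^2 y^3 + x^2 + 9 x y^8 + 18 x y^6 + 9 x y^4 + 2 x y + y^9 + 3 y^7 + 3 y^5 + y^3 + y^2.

2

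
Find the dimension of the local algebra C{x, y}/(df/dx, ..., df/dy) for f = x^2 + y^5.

4

The Hessian of f at 0 is [[2, 0], [0, 0]] with rank 1, so corank 1. A Groebner basis of the Jacobian ideal J(f) in C{x,y} is {y^4, x}; counting standard monomials gives mu = 4. Corank 1: A-series; mu = 4 gives A_4.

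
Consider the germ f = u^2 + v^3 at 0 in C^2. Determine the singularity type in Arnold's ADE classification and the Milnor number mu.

Type A2, Milnor number mu = 2.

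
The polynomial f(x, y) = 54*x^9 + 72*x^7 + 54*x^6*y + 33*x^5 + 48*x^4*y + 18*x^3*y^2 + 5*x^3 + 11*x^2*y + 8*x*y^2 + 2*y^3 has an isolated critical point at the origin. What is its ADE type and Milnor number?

The Hessian of f at 0 has rank 0. Corank 2; j^3 = (x + y)*(5*x^2 + 6*x*y + 2*y^2) splits into three distinct lines over C (the quadratic factor has nonzero discriminant), so D_4.

Type D_{4}, Milnor number mu = 4.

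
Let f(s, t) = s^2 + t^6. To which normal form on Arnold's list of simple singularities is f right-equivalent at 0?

A_{5}

The Hessian of f at 0 has rank 1. Corank 1: A-series; mu = 5 gives A_5.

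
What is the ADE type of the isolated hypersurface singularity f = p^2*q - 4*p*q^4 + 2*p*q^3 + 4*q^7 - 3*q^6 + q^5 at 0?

D_{7}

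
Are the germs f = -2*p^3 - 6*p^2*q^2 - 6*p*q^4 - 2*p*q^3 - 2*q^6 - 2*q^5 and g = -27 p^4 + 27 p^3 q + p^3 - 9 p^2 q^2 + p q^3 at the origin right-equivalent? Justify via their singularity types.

Yes.

The Hessian of f at 0 has rank 0. Corank 2; j^3 = -2*p^3 is a perfect cube, so E-series; the 4-jet and mu = 7 give E_7. The Hessian of g at 0 has rank 0. Corank 2; j^3 = p^3 is a perfect cube, so E-series; the 4-jet and mu = 7 give E_7. Both have type E_7, hence right-equivalent.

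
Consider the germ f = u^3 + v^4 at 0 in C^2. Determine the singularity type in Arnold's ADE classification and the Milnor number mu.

Type E_{6}, Milnor number mu = 6.

The Hessian of f at 0 has rank 0. Corank 2; j^3 = u^3 is a perfect cube, so E-series; the 4-jet and mu = 6 give E_6.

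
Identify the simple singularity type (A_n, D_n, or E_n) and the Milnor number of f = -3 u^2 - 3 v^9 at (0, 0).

Type A_8, Milnor number mu = 8.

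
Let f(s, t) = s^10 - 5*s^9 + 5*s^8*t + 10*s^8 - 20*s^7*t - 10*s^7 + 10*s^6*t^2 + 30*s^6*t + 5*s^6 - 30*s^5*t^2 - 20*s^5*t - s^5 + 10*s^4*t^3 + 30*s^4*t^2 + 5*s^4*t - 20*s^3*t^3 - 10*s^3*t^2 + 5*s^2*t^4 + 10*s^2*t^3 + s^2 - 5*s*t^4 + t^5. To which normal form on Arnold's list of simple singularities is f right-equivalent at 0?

A_{4}

The Hessian of f at 0 has rank 1. Corank 1: A-series; mu = 4 gives A_4.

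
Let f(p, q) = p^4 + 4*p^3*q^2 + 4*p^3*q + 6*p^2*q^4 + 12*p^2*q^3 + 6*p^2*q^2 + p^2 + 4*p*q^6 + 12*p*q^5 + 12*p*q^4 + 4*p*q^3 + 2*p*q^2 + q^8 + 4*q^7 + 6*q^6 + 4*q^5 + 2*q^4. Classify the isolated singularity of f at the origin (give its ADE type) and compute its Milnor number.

The Hessian of f at 0 has rank 1. Corank 1: A-series; mu = 3 gives A_3.

Type A_{3}, Milnor number mu = 3.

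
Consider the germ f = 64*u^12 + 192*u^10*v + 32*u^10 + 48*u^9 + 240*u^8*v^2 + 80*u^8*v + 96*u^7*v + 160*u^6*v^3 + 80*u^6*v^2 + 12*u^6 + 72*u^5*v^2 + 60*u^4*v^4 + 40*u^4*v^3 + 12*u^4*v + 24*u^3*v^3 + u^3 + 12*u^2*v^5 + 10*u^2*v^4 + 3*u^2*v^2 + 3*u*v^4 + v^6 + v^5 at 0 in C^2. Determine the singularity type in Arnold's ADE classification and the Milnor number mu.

Type E8, Milnor number mu = 8.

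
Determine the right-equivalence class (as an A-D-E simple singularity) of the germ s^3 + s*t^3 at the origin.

The Hessian of f at 0 has rank 0. Corank 2; j^3 = s^3 is a perfect cube, so E-series; the 4-jet and mu = 7 give E_7.

E7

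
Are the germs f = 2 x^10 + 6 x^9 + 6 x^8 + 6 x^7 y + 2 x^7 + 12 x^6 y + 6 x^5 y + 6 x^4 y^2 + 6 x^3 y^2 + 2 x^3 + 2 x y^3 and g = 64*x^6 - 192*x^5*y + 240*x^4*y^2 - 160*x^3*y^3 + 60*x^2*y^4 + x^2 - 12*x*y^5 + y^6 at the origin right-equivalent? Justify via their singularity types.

No.

The Hessian of f at 0 is [[0, 0], [0, 0]] with rank 0, so corank 2. A Groebner basis of the Jacobian ideal J(f) in C{x,y} is {x^3, x*y^2, 3*x^2 + y^3}; counting standard monomials gives mu = 7. Corank 2; j^3 = 2*x^3 is a perfect cube, so E-series; the 4-jet and mu = 7 give E_7. The Hessian of g at 0 is [[2, 0], [0, 0]] with rank 1, so corank 1. A Groebner basis of the Jacobian ideal J(g) in C{x,y} is {y^5, x}; counting standard monomials gives mu = 5. Corank 1: A-series; mu = 5 gives A_5. f is E_7 but g is A_5, hence not right-equivalent.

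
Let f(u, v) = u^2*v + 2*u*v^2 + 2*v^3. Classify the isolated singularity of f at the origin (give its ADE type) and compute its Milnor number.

Type D_4, Milnor number mu = 4.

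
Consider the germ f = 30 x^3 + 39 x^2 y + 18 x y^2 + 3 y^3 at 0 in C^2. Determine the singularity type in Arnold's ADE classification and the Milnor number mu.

Type D_4, Milnor number mu = 4.

The Hessian of f at 0 is [[0, 0], [0, 0]] with rank 0, so corank 2. A Groebner basis of the Jacobian ideal J(f) in C{x,y} is {y^3, x^2 - 3*y^2/11, x*y + 6*y^2/11}; counting standard monomials gives mu = 4. Corank 2; j^3 = 3*(2*x + y)*(5*x^2 + 4*x*y + y^2) splits into three distinct lines over C (the quadratic factor has nonzero discriminant), so D_4.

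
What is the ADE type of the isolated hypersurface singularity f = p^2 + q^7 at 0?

The Hessian of f at 0 is [[2, 0], [0, 0]] with rank 1, so corank 1. A Groebner basis of the Jacobian ideal J(f) in C{p,q} is {q^6, p}; counting standard monomials gives mu = 6. Corank 1: A-series; mu = 6 gives A_6.

A_{6}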